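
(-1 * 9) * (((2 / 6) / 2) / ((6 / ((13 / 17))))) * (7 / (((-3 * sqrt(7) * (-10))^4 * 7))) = -0.00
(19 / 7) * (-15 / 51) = -95 / 119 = -0.80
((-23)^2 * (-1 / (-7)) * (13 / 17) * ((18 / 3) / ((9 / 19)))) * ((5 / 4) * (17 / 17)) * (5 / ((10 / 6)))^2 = 1959945 / 238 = 8235.06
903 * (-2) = -1806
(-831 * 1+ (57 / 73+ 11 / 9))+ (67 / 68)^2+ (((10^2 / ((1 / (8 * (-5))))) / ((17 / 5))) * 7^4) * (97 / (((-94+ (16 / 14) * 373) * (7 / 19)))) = -7910654388934013 / 3533156784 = -2238976.32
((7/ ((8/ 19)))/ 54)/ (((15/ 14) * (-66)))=-931/ 213840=-0.00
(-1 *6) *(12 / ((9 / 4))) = -32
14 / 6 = 7 / 3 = 2.33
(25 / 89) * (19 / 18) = 475 / 1602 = 0.30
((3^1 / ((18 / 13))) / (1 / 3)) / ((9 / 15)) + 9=19.83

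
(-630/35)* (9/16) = -81/8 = -10.12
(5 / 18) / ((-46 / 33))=-55 / 276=-0.20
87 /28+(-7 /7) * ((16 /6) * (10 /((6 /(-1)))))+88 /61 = 138259 /15372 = 8.99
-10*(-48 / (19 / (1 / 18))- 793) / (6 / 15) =1130225 / 57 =19828.51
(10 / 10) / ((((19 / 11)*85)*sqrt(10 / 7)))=11*sqrt(70) / 16150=0.01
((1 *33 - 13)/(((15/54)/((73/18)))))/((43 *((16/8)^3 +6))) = 146/301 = 0.49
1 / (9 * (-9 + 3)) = -1 / 54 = -0.02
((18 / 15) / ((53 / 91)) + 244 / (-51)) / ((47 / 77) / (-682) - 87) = 0.03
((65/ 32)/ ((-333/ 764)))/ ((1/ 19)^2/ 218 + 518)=-0.01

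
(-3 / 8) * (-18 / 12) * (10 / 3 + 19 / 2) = 231 / 32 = 7.22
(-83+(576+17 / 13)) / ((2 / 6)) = 19278 / 13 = 1482.92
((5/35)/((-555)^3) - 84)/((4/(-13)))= 1306771420513/4786708500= 273.00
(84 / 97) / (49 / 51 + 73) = 1071 / 91471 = 0.01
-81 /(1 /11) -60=-951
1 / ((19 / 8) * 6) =4 / 57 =0.07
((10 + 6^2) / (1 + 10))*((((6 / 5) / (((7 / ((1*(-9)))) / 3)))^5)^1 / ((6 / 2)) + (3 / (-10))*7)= -1715922492549 / 577740625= -2970.06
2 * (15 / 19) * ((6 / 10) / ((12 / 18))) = 27 / 19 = 1.42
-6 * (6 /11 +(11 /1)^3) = -87882 /11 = -7989.27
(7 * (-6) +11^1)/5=-31/5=-6.20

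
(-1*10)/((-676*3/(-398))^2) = -198005/514098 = -0.39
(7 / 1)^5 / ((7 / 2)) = 4802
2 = 2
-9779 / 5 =-1955.80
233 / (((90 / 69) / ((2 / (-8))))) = -5359 / 120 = -44.66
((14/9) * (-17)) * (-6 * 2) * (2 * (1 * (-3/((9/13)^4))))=-54380144/6561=-8288.39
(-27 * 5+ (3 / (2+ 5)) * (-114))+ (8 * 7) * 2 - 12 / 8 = -1027 / 14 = -73.36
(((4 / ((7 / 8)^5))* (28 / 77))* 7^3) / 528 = 32768 / 17787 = 1.84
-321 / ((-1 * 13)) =24.69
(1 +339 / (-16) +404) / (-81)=-2047 / 432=-4.74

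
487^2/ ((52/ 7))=1660183/ 52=31926.60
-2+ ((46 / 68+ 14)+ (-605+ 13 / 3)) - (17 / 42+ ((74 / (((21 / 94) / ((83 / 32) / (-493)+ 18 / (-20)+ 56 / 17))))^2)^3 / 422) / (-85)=303139683763945105795944783365801370694249909 / 44298817662823453868974080000000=6843064888802.81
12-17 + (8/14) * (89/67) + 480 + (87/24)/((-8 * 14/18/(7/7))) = 14262897/30016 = 475.18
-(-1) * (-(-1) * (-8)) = -8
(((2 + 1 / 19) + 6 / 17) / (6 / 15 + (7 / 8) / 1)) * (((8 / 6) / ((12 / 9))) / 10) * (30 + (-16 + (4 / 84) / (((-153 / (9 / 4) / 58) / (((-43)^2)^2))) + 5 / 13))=-95367829966 / 3640533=-26196.12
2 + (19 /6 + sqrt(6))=sqrt(6) + 31 /6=7.62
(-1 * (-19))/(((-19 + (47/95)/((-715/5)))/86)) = -11098945/129081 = -85.98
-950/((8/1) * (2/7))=-3325/8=-415.62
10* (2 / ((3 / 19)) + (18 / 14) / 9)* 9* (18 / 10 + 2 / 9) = 6994 / 3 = 2331.33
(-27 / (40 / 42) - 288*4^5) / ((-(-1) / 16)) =-23595228 / 5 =-4719045.60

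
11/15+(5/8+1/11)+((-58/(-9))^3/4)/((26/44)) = 478214207/4169880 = 114.68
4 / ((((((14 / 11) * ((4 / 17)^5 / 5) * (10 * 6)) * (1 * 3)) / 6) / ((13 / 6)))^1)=203039551 / 129024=1573.66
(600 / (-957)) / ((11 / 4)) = -0.23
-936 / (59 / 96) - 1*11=-90505 / 59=-1533.98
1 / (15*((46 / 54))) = 9 / 115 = 0.08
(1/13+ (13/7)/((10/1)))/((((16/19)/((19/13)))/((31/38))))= 140771/378560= 0.37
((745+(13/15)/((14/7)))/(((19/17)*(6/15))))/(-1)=-20009/12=-1667.42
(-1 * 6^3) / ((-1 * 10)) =108 / 5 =21.60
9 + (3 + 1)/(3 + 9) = 28/3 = 9.33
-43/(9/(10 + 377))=-1849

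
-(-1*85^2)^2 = -52200625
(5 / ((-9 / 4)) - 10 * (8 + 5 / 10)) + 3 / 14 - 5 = -11593 / 126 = -92.01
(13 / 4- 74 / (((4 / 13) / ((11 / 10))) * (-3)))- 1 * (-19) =3313 / 30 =110.43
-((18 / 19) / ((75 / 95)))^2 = -36 / 25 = -1.44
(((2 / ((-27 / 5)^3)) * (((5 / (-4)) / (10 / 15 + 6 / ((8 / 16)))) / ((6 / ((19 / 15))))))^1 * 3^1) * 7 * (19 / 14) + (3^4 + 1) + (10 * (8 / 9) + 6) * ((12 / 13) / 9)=341996027 / 4094064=83.53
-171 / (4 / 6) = -513 / 2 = -256.50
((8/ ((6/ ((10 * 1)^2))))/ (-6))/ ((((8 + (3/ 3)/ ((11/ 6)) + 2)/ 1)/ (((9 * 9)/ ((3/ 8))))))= -13200/ 29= -455.17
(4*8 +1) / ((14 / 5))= 165 / 14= 11.79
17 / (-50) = -17 / 50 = -0.34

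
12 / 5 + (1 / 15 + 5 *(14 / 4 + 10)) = 2099 / 30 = 69.97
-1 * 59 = -59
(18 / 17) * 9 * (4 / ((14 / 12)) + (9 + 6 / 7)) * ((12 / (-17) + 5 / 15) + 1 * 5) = 1185192 / 2023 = 585.86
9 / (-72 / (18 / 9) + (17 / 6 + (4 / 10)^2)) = -1350 / 4951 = -0.27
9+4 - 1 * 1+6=18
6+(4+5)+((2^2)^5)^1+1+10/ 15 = 3122/ 3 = 1040.67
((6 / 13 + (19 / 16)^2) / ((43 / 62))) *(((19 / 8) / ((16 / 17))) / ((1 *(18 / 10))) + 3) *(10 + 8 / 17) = 87149247581 / 700637184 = 124.39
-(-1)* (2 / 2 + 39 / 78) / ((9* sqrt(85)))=sqrt(85) / 510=0.02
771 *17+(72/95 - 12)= 1244097/95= 13095.76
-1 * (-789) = 789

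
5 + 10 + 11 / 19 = 296 / 19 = 15.58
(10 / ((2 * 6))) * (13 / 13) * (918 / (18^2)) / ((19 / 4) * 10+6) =0.04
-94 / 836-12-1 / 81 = -410521 / 33858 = -12.12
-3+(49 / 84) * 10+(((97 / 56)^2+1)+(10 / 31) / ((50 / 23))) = 10181489 / 1458240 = 6.98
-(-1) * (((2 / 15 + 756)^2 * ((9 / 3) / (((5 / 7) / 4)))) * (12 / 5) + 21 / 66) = 23052461.07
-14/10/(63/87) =-29/15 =-1.93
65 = 65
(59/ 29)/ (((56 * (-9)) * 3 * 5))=-59/ 219240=-0.00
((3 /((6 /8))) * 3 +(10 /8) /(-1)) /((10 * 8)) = 43 /320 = 0.13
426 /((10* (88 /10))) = 213 /44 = 4.84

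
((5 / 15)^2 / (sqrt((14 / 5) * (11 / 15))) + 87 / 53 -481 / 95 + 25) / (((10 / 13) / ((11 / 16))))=13 * sqrt(462) / 4032 + 15536521 / 805600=19.35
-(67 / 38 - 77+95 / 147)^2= -173608055569 / 31203396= -5563.76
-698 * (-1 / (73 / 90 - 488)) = -62820 / 43847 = -1.43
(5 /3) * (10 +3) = 65 /3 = 21.67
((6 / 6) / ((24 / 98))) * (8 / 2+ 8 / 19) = 343 / 19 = 18.05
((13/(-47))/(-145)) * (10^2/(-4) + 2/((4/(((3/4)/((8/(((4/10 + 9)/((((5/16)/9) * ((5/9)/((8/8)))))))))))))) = -14027/3407500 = -0.00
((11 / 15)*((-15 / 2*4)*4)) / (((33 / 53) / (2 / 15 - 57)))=361672 / 45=8037.16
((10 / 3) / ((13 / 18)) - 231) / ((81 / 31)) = -86.64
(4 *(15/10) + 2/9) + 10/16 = 6.85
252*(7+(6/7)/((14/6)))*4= 7426.29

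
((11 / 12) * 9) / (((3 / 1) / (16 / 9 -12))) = -253 / 9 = -28.11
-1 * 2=-2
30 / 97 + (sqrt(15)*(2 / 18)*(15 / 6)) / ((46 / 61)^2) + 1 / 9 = 367 / 873 + 18605*sqrt(15) / 38088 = 2.31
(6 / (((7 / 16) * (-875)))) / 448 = -0.00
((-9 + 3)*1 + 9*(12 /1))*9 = 918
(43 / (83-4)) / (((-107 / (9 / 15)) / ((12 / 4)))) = -387 / 42265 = -0.01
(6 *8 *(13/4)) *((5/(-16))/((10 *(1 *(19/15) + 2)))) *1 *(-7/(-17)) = -585/952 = -0.61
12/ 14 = 6/ 7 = 0.86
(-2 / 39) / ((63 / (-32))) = 64 / 2457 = 0.03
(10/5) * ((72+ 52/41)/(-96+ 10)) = -1.70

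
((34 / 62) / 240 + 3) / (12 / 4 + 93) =0.03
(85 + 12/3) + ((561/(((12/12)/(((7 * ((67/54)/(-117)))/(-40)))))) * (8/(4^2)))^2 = 2534002241809/28385510400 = 89.27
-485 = -485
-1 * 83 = -83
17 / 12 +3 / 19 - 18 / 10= -257 / 1140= -0.23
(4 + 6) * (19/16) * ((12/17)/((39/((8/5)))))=76/221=0.34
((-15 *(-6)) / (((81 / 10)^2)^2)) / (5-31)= -50000 / 62178597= -0.00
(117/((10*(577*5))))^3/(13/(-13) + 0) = -0.00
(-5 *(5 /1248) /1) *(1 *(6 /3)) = -25 /624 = -0.04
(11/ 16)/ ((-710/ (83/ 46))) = -913/ 522560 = -0.00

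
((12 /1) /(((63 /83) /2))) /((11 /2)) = 1328 /231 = 5.75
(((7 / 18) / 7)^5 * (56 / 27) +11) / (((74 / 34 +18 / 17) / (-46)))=-27428735629 / 175375530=-156.40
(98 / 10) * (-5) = -49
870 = 870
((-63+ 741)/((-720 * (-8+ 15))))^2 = 12769/705600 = 0.02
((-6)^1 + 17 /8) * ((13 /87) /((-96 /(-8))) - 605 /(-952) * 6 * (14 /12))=-4908757 /283968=-17.29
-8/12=-2/3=-0.67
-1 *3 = -3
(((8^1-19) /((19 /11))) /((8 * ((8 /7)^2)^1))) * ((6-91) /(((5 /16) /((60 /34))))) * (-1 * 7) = -622545 /304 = -2047.85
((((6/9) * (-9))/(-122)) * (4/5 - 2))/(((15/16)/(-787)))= 75552/1525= 49.54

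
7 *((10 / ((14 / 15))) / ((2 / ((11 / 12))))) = 275 / 8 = 34.38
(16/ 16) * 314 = 314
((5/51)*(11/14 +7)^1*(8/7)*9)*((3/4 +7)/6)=16895/1666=10.14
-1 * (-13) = 13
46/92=1/2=0.50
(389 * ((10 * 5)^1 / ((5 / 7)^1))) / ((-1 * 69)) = -394.64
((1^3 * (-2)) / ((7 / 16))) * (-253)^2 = -2048288 / 7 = -292612.57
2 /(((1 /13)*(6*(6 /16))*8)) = 13 /9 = 1.44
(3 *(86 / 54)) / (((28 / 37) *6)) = 1591 / 1512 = 1.05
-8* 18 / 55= -2.62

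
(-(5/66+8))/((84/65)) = -34645/5544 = -6.25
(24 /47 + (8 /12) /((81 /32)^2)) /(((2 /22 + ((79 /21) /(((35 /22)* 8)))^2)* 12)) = 1501856232800 /5226935054157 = 0.29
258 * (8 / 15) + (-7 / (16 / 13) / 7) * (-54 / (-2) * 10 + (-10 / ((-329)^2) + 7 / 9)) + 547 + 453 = 71511262597 / 77933520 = 917.59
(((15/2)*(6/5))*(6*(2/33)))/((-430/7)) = -126/2365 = -0.05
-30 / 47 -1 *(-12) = 534 / 47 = 11.36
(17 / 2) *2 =17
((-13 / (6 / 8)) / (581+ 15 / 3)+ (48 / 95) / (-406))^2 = 273012520036 / 287353860795225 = 0.00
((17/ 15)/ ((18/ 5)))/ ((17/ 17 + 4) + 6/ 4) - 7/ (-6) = 853/ 702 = 1.22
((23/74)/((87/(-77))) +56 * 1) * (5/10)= 358757/12876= 27.86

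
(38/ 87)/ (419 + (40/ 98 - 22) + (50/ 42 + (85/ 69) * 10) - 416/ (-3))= 21413/ 26943088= 0.00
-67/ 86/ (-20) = 0.04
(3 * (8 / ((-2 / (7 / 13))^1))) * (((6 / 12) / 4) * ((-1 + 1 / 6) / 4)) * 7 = 245 / 208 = 1.18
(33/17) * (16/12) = 44/17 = 2.59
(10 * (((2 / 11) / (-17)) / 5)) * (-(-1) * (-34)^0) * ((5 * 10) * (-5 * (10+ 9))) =101.60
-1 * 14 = -14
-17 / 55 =-0.31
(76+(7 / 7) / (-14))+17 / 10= 2717 / 35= 77.63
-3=-3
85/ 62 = 1.37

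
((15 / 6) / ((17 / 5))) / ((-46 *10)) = -5 / 3128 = -0.00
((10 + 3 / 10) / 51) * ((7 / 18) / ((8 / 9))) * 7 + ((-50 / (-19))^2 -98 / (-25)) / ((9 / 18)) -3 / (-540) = 985996361 / 44186400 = 22.31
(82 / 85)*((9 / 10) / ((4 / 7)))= 1.52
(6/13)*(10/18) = 10/39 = 0.26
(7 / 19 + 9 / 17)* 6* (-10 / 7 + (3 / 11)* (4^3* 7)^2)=431384280 / 1463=294862.80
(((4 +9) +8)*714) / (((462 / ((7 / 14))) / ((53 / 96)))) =6307 / 704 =8.96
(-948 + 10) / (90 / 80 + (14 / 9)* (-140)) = 67536 / 15599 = 4.33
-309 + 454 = 145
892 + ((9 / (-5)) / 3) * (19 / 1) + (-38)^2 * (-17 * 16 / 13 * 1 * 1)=-1906601 / 65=-29332.32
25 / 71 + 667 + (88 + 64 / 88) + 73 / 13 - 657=1062966 / 10153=104.69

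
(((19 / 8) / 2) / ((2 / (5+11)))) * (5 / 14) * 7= 95 / 4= 23.75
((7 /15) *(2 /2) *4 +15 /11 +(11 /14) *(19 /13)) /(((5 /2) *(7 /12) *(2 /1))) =262982 /175175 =1.50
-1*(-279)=279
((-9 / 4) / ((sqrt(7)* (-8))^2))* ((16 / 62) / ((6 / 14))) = -3 / 992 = -0.00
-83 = -83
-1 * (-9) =9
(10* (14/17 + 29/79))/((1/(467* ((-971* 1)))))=-7250777430/1343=-5398940.75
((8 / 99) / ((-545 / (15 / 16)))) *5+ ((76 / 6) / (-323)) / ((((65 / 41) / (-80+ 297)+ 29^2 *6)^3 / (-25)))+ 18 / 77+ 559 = 559.23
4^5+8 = 1032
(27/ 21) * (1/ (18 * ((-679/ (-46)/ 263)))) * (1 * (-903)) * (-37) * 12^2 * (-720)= -2993436207360/ 679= -4408595298.03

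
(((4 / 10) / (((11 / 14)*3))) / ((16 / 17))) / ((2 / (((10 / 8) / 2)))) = 119 / 2112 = 0.06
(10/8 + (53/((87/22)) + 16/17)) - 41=-150305/5916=-25.41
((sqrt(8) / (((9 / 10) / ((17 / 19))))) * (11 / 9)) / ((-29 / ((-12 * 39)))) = 194480 * sqrt(2) / 4959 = 55.46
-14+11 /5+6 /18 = -172 /15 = -11.47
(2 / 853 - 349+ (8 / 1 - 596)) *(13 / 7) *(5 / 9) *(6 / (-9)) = 103903670 / 161217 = 644.50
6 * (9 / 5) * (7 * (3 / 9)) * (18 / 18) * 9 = 1134 / 5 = 226.80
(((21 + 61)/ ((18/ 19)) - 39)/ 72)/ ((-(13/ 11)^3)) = -0.40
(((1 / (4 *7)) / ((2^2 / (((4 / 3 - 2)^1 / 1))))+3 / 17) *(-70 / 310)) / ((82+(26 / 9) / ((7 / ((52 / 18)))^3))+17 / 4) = -365318667 / 820247926306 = -0.00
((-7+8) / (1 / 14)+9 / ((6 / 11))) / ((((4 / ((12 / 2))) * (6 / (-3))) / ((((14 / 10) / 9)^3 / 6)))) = -20923 / 1458000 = -0.01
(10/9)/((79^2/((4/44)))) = 0.00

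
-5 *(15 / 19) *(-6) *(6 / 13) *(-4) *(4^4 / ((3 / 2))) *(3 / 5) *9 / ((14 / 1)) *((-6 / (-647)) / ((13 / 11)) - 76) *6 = 2726501990400 / 2077517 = 1312384.92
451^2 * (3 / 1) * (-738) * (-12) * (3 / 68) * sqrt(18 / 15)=4052968326 * sqrt(30) / 85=261164962.00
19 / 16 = 1.19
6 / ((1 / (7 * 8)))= 336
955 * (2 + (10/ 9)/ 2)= 21965/ 9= 2440.56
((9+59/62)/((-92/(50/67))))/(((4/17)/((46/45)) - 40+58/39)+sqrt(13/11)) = 155948091975 * sqrt(143)/31118979102525788+16417788462075/7779744775631447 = 0.00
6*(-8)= -48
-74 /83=-0.89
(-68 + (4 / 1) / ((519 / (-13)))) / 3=-35344 / 1557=-22.70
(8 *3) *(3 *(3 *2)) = 432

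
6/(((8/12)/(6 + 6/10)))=297/5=59.40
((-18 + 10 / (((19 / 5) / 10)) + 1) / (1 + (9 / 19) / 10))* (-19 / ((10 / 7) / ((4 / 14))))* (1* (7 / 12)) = -7847 / 398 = -19.72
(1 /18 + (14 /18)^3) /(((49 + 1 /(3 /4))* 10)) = 767 /733860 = 0.00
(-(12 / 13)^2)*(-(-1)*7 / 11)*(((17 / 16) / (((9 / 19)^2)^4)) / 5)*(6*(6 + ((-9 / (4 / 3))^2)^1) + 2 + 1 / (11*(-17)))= -55377675615956183 / 3912277323240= -14154.84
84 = 84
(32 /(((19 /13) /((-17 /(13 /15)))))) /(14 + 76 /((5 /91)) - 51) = -40800 /127889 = -0.32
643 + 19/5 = 3234/5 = 646.80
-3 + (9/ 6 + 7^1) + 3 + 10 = 37/ 2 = 18.50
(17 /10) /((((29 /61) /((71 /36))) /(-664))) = -6111041 /1305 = -4682.79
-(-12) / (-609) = -4 / 203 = -0.02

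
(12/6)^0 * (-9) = -9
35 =35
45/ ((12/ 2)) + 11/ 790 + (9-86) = -27447/ 395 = -69.49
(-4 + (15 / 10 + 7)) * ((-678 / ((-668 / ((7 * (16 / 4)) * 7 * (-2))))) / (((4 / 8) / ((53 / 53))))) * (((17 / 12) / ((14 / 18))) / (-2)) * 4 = 2178414 / 167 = 13044.40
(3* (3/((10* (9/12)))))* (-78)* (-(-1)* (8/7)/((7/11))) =-41184/245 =-168.10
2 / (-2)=-1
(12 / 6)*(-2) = -4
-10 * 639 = -6390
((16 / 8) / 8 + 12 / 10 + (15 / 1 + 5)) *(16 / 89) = 1716 / 445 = 3.86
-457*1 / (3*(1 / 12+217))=-1828 / 2605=-0.70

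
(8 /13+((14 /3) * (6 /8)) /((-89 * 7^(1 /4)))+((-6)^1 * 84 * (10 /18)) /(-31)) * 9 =34992 /403 - 9 * 7^(3 /4) /178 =86.61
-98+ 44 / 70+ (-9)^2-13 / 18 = -10769 / 630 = -17.09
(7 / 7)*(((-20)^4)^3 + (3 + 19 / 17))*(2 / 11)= 139264000000000140 / 187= 744727272727273.48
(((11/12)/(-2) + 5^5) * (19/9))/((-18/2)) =-1424791/1944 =-732.92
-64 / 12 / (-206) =8 / 309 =0.03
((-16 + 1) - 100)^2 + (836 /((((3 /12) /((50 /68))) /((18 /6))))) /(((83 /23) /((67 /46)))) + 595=23700920 /1411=16797.25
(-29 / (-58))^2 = 0.25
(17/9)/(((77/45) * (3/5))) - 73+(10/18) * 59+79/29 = -716624/20097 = -35.66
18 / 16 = 9 / 8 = 1.12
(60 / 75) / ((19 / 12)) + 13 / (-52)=97 / 380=0.26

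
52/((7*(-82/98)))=-364/41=-8.88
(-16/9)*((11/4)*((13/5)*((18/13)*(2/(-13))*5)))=176/13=13.54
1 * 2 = 2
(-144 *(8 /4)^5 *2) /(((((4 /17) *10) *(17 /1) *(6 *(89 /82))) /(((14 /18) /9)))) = -36736 /12015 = -3.06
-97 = -97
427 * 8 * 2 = 6832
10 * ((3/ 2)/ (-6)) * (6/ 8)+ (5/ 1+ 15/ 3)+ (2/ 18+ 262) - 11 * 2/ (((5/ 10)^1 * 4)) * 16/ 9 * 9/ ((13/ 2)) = 227597/ 936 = 243.16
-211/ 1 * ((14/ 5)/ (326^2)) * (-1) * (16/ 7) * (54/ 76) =22788/ 2524055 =0.01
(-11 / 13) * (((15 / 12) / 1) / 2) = -55 / 104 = -0.53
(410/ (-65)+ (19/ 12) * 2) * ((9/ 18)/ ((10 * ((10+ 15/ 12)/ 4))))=-98/ 1755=-0.06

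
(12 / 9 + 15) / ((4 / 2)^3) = 49 / 24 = 2.04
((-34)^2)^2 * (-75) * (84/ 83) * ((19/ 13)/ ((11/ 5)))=-67385381.75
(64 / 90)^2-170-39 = -422201 / 2025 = -208.49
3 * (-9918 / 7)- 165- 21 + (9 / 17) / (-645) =-113509701 / 25585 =-4436.57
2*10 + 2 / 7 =142 / 7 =20.29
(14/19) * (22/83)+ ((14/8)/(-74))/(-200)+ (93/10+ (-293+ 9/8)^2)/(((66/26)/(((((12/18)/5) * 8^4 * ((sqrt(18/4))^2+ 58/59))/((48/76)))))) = 260330942344664332781/1635919243200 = 159134348.12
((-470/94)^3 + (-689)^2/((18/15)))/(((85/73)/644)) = 11155265926/51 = 218730704.43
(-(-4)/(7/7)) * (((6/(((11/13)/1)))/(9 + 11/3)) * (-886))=-1983.96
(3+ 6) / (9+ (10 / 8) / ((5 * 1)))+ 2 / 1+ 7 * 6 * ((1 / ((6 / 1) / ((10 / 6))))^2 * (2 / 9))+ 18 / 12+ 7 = 219257 / 17982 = 12.19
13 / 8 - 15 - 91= -104.38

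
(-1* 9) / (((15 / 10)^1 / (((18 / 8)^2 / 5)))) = -243 / 40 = -6.08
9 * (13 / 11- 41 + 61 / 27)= -11155 / 33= -338.03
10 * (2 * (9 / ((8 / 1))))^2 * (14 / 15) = 189 / 4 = 47.25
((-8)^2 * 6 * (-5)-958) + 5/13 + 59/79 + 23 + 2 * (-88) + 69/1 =-3040812/1027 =-2960.87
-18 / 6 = -3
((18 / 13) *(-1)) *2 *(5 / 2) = -90 / 13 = -6.92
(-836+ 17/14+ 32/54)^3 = -31352719224953125/54010152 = -580496778.18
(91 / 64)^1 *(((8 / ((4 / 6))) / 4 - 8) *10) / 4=-2275 / 128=-17.77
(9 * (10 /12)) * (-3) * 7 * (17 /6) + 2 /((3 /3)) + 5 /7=-12419 /28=-443.54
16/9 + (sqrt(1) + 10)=115/9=12.78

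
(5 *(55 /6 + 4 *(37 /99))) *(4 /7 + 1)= 10555 /126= 83.77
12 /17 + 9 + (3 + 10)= 386 /17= 22.71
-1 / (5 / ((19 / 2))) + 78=761 / 10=76.10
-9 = -9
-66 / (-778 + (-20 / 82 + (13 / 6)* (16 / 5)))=20295 / 237178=0.09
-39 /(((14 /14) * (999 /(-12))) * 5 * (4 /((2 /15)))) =26 /8325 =0.00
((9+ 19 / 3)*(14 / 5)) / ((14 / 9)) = 138 / 5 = 27.60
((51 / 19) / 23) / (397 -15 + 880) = 51 / 551494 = 0.00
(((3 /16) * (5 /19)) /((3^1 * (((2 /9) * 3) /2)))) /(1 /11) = 0.54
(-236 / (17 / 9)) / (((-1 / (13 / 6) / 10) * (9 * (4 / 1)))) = 3835 / 51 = 75.20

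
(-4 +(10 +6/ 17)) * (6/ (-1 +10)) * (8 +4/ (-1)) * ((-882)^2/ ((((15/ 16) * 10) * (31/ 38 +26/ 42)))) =476761614336/ 486625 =979731.03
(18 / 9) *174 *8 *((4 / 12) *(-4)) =-3712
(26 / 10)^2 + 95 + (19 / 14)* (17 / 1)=43691 / 350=124.83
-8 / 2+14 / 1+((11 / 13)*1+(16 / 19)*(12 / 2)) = 3927 / 247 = 15.90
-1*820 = -820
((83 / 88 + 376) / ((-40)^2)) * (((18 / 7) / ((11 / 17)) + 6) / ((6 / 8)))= 66342 / 21175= 3.13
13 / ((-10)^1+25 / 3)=-39 / 5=-7.80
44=44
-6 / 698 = -0.01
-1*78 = -78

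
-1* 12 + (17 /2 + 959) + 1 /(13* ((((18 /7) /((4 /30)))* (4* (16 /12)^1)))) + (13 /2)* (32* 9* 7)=131596927 /9360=14059.50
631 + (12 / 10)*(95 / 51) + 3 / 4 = 43111 / 68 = 633.99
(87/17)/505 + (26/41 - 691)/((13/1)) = -242952054/4575805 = -53.09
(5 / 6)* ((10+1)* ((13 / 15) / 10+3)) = 5093 / 180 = 28.29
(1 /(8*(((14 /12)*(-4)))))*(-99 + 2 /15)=1483 /560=2.65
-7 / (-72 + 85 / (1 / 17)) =-7 / 1373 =-0.01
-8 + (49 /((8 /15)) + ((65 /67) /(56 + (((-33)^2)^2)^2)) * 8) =83.88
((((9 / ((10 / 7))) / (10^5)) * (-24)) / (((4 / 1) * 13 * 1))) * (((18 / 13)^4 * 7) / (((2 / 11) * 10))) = -95482233 / 232058125000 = -0.00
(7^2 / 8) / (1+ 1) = 49 / 16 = 3.06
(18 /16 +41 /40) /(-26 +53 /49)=-2107 /24420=-0.09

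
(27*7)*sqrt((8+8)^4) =48384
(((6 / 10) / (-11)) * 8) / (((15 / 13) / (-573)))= 59592 / 275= 216.70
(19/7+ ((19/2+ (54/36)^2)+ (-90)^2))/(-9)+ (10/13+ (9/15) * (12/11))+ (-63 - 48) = -20243891/20020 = -1011.18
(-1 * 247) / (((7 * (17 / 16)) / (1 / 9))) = -3952 / 1071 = -3.69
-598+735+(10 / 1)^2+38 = 275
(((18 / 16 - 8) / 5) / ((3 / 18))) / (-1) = 33 / 4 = 8.25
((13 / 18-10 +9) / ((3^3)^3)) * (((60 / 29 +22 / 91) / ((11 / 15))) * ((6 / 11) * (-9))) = 152450 / 698350653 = 0.00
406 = 406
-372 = -372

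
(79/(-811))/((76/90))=-3555/30818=-0.12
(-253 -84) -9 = -346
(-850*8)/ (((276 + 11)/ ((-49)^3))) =114287600/ 41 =2787502.44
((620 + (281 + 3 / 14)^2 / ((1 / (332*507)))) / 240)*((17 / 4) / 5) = 11088321839773 / 235200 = 47144225.51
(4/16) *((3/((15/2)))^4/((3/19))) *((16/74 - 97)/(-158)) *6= 272156/1826875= 0.15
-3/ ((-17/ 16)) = 48/ 17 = 2.82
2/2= 1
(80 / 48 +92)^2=8773.44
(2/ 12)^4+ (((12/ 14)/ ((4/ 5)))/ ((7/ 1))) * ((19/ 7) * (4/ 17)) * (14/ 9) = 164993/ 1079568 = 0.15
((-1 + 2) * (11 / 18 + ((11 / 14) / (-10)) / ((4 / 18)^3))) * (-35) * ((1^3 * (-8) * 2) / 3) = -66011 / 54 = -1222.43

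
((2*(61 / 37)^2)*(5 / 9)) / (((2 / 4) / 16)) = 1190720 / 12321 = 96.64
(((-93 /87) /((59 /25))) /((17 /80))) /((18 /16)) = -496000 /261783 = -1.89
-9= -9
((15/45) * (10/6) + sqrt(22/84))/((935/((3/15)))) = 0.00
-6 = -6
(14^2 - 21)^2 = 30625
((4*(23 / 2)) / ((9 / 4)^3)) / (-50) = -1472 / 18225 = -0.08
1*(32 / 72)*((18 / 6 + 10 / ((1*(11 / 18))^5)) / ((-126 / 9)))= -12919222 / 3382071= -3.82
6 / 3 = 2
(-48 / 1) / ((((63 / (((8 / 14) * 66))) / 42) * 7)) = -8448 / 49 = -172.41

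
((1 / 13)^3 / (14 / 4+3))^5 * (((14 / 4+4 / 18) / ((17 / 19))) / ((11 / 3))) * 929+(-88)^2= 82564860544171746989154965456 / 10661784677708128485167361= 7744.00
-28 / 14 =-2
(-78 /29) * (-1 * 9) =702 /29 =24.21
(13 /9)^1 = 13 /9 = 1.44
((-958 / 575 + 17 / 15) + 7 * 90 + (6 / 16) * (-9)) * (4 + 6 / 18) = 112320949 / 41400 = 2713.07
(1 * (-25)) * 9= -225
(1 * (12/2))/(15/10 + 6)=4/5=0.80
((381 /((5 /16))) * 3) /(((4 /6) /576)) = 15800832 /5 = 3160166.40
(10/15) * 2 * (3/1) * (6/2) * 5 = 60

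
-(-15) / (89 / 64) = 960 / 89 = 10.79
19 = 19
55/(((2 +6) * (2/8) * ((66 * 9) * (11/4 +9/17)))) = 85/6021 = 0.01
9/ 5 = 1.80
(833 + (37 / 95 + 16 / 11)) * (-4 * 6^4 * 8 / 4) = -8655662.79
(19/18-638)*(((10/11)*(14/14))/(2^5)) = -57325/3168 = -18.10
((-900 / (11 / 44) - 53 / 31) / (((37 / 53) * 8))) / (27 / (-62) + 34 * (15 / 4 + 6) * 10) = -5917609 / 30414444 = -0.19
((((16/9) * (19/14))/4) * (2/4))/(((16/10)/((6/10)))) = 19/168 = 0.11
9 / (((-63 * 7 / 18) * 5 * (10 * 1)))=-9 / 1225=-0.01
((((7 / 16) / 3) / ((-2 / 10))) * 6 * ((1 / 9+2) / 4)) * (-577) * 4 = 383705 / 72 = 5329.24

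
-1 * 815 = -815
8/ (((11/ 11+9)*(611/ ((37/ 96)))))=37/ 73320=0.00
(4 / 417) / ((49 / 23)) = 92 / 20433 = 0.00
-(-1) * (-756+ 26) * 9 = -6570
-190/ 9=-21.11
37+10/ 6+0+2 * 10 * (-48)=-2764/ 3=-921.33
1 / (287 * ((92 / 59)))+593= 15657631 / 26404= 593.00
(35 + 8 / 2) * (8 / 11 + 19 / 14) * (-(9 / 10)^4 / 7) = -82137159 / 10780000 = -7.62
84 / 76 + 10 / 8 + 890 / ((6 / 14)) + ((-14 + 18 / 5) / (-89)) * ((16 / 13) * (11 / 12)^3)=1898539241 / 913140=2079.13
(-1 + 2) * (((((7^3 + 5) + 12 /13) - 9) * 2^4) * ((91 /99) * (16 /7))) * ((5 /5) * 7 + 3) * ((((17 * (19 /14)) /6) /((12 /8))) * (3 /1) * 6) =5272702.34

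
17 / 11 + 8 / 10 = 129 / 55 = 2.35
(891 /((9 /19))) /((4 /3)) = 5643 /4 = 1410.75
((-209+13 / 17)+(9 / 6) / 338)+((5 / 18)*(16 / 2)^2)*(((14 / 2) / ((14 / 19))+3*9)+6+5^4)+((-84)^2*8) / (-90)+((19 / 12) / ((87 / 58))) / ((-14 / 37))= 19961377207 / 1809990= 11028.45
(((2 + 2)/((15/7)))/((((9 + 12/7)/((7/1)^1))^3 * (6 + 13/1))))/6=1647086/360703125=0.00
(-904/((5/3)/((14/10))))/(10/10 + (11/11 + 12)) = -1356/25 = -54.24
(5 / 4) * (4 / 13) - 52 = -671 / 13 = -51.62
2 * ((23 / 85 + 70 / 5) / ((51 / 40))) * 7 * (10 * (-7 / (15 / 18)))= -3803968 / 289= -13162.52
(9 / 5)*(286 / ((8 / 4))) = 1287 / 5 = 257.40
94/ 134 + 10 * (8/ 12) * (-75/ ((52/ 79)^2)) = -52236603/ 45292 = -1153.33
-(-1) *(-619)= -619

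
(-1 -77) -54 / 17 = -1380 / 17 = -81.18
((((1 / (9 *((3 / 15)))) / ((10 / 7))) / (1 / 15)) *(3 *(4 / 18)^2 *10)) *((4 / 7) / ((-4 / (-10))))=1000 / 81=12.35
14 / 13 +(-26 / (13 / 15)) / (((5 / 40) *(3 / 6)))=-6226 / 13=-478.92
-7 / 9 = -0.78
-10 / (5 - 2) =-10 / 3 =-3.33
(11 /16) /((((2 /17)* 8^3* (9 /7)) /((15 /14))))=935 /98304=0.01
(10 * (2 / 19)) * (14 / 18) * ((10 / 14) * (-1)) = -100 / 171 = -0.58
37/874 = 0.04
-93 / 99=-31 / 33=-0.94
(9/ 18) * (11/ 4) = 1.38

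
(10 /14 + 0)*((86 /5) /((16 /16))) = 86 /7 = 12.29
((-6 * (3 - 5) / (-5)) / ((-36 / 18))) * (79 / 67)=474 / 335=1.41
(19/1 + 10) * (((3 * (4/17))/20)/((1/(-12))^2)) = 12528/85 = 147.39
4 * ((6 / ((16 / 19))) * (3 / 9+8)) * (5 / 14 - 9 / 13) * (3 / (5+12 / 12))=-28975 / 728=-39.80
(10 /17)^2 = 100 /289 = 0.35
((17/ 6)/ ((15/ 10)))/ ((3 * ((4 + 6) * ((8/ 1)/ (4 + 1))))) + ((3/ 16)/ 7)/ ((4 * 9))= 485/ 12096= 0.04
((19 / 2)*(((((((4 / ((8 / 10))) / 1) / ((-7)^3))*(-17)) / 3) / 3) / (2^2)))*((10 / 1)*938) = 613.41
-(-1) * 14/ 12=7/ 6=1.17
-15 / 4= -3.75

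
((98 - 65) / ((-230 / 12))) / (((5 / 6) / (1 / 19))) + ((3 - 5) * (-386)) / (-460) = -19523 / 10925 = -1.79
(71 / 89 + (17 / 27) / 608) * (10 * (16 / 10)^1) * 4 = 51.12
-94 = -94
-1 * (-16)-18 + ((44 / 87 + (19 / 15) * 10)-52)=-1184 / 29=-40.83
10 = 10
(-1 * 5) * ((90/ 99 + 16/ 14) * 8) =-6320/ 77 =-82.08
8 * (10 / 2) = 40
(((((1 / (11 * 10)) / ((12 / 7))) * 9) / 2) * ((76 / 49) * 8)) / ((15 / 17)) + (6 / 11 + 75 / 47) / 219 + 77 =510840976 / 6604675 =77.35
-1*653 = -653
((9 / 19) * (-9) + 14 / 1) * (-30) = -5550 / 19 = -292.11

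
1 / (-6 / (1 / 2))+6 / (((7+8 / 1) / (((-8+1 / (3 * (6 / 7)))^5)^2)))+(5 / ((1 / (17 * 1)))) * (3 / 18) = 2329194173273592215569 / 8926168066560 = 260939986.33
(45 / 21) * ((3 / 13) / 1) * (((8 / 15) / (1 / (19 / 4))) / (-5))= -114 / 455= -0.25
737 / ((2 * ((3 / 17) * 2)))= 12529 / 12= 1044.08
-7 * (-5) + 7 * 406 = 2877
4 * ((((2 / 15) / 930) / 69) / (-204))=-1 / 24545025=-0.00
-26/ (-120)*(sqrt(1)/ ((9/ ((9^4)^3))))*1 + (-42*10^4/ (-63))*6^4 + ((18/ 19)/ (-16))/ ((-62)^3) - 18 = 1233104512452177501/ 181129280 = 6807869563.95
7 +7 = 14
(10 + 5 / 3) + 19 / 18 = 12.72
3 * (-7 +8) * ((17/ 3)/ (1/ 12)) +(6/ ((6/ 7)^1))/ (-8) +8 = 1689/ 8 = 211.12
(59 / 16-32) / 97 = -453 / 1552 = -0.29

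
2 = 2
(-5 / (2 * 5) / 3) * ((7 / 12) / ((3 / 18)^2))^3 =-3087 / 2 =-1543.50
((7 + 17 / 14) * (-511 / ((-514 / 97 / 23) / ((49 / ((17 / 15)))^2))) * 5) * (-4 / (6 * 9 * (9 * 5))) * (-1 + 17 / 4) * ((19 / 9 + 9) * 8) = -1461489810462500 / 18048339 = -80976416.19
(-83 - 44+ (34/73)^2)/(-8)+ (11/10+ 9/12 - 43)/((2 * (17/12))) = 4799091/3623720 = 1.32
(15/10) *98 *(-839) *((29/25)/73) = -3576657/1825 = -1959.81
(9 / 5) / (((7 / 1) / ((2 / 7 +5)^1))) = 333 / 245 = 1.36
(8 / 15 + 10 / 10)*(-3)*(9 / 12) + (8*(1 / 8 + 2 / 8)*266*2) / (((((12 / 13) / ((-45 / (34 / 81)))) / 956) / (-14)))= 843487116027 / 340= 2480844458.90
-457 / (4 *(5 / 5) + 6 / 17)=-7769 / 74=-104.99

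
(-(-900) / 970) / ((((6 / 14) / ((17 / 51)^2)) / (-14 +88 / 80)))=-301 / 97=-3.10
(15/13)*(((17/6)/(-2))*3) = -255/52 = -4.90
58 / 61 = 0.95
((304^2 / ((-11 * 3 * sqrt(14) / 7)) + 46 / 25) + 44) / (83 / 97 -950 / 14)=-389067 / 568675 + 15687616 * sqrt(14) / 750651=77.51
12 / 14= 6 / 7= 0.86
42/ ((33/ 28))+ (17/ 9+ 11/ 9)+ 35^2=125111/ 99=1263.75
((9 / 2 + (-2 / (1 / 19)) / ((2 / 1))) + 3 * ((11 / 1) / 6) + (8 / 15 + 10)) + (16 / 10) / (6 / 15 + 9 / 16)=3691 / 1155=3.20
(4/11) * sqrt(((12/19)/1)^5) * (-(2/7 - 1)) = 5760 * sqrt(57)/528143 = 0.08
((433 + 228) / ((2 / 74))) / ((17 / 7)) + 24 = 171607 / 17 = 10094.53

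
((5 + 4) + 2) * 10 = 110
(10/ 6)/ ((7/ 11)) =55/ 21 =2.62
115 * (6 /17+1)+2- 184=-449 /17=-26.41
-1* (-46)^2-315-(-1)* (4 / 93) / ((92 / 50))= -5199859 / 2139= -2430.98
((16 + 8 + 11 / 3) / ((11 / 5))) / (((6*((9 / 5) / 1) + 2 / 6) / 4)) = 8300 / 1837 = 4.52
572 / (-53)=-572 / 53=-10.79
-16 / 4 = -4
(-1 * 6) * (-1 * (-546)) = -3276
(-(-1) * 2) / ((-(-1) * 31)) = 2 / 31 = 0.06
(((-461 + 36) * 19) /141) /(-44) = 8075 /6204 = 1.30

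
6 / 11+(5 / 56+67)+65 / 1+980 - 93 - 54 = 965.63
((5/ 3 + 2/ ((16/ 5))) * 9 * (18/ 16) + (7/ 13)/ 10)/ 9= 96749/ 37440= 2.58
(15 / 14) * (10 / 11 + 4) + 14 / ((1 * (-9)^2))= 33883 / 6237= 5.43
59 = 59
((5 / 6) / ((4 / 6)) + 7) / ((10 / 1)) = 33 / 40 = 0.82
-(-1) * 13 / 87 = 13 / 87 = 0.15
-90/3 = -30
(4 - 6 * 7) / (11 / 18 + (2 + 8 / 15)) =-3420 / 283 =-12.08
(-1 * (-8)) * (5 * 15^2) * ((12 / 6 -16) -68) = -738000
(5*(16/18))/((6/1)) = 20/27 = 0.74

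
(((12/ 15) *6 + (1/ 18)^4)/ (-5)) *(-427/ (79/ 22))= 11833758013/ 103663800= 114.16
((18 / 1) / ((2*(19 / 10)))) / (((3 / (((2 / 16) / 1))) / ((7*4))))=105 / 19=5.53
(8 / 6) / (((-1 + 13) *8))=1 / 72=0.01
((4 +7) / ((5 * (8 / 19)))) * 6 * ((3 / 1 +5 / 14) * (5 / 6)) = 9823 / 112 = 87.71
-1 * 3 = -3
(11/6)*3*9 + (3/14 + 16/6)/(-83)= 86218/1743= 49.47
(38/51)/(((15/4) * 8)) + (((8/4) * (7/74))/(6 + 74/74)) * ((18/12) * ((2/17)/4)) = 2947/113220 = 0.03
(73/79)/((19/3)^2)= 657/28519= 0.02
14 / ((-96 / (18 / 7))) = -3 / 8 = -0.38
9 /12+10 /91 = 313 /364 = 0.86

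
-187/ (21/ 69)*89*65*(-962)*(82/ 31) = 1962735285940/ 217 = 9044863068.85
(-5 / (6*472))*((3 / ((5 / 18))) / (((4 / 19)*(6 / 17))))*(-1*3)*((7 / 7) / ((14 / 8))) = 2907 / 6608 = 0.44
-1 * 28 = -28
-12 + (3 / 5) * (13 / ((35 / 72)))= 708 / 175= 4.05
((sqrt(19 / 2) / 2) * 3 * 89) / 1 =267 * sqrt(38) / 4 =411.47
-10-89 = -99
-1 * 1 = -1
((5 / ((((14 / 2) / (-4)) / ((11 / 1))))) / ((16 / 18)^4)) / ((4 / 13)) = -4691115 / 28672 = -163.61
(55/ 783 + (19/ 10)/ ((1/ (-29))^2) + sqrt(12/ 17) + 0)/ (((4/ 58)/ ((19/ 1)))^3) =167284151* sqrt(51)/ 68 + 72175075748833/ 2160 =33431955270.63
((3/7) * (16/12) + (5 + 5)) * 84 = 888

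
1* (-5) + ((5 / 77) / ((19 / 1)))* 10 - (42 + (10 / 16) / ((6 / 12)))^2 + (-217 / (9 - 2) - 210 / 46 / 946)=-1906.53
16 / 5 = 3.20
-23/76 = -0.30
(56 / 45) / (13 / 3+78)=56 / 3705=0.02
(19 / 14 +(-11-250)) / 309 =-3635 / 4326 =-0.84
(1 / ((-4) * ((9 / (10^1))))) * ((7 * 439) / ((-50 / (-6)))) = -3073 / 30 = -102.43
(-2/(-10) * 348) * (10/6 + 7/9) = 2552/15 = 170.13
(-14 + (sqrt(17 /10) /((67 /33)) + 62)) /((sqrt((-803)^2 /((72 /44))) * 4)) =0.02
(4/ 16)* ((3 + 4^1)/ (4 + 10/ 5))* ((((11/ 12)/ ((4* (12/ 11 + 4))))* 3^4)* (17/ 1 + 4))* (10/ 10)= 22869/ 1024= 22.33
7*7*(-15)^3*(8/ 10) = -132300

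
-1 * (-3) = 3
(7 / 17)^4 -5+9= 336485 / 83521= 4.03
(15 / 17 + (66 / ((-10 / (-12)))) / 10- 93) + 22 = -26434 / 425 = -62.20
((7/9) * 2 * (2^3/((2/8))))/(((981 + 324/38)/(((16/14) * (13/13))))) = 9728/169209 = 0.06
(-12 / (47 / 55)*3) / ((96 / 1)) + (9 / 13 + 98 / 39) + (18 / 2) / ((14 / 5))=613895 / 102648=5.98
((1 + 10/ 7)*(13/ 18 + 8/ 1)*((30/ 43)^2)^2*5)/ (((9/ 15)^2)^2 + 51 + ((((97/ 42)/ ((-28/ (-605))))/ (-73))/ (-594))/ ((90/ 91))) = 639162778500000000/ 1302370424291931023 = 0.49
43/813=0.05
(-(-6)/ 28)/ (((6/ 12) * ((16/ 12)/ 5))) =45/ 28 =1.61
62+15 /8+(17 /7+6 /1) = 4049 /56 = 72.30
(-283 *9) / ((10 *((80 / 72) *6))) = -7641 / 200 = -38.20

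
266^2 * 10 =707560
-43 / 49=-0.88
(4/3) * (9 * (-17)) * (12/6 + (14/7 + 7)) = -2244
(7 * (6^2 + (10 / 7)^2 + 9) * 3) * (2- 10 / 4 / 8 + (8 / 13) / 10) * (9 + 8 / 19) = 450306183 / 27664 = 16277.70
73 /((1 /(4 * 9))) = 2628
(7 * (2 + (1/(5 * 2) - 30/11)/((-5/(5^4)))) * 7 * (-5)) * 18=-16028145/11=-1457104.09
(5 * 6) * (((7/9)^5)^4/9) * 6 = 1595845325952240020/12157665459056928801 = 0.13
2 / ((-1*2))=-1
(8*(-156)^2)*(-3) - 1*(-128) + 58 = -583878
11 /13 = 0.85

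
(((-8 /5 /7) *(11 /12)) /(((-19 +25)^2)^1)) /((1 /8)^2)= -352 /945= -0.37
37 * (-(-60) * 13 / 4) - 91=7124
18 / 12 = 3 / 2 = 1.50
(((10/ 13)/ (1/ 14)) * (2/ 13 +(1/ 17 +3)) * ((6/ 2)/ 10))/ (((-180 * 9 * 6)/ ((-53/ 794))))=26341/ 369548244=0.00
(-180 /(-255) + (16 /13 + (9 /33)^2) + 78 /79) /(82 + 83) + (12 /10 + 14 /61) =30781596173 /21262705035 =1.45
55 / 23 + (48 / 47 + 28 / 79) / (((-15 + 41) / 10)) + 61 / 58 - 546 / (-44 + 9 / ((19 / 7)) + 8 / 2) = 846262240673 / 44880419662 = 18.86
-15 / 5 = -3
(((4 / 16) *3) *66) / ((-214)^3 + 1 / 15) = -1485 / 294010318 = -0.00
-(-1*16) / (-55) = -16 / 55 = -0.29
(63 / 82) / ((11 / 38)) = 1197 / 451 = 2.65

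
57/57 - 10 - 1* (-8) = -1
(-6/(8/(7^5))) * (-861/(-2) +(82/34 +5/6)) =-371787647/68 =-5467465.40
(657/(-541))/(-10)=657/5410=0.12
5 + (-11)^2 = 126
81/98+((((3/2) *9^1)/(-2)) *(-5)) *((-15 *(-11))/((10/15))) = 3274749/392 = 8353.95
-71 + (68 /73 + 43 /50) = -252611 /3650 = -69.21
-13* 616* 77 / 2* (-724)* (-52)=-11607179584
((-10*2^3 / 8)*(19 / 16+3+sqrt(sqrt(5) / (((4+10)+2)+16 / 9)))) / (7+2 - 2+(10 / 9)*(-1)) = -3015 / 424 - 27*sqrt(2)*5^(3 / 4) / 212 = -7.71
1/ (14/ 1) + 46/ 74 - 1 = -159/ 518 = -0.31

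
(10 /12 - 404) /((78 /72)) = -4838 /13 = -372.15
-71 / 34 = -2.09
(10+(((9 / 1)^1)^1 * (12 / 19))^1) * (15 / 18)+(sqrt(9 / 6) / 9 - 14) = -53 / 57+sqrt(6) / 18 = -0.79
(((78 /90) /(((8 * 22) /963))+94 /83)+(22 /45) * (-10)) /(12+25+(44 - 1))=647951 /52588800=0.01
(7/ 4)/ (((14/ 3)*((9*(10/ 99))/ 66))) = 1089/ 40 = 27.22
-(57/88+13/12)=-457/264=-1.73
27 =27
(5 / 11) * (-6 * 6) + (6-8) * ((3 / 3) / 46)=-4151 / 253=-16.41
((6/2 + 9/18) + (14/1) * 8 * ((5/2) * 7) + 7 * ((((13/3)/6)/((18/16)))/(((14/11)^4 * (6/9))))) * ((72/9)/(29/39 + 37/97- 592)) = -183679934581/6900309360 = -26.62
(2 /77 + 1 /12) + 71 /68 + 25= 205409 /7854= 26.15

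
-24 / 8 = -3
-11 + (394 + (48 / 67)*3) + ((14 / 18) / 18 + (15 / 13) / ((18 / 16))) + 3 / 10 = 136346194 / 352755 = 386.52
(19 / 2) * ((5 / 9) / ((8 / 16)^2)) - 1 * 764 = -6686 / 9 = -742.89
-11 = -11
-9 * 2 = -18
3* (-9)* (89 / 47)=-51.13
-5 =-5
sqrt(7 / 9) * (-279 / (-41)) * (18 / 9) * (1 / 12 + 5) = 1891 * sqrt(7) / 82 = 61.01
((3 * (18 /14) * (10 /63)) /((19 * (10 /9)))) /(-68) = -27 /63308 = -0.00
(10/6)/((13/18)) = 30/13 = 2.31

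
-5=-5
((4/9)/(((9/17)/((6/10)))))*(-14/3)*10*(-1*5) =9520/81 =117.53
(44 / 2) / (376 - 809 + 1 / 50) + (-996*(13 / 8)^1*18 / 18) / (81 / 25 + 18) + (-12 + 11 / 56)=-18895260953 / 214584888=-88.05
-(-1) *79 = 79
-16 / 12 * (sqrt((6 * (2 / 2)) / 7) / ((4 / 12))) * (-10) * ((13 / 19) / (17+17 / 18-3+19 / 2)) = 1.04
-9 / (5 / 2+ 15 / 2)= -9 / 10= -0.90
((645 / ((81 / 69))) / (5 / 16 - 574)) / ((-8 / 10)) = 98900 / 82611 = 1.20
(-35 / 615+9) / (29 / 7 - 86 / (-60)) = 77000 / 48011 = 1.60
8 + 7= 15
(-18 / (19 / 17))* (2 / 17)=-36 / 19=-1.89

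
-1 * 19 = -19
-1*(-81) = 81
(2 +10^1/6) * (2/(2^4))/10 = 11/240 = 0.05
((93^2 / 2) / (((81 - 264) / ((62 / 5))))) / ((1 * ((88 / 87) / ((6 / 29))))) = -804357 / 13420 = -59.94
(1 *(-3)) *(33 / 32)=-99 / 32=-3.09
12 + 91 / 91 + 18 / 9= 15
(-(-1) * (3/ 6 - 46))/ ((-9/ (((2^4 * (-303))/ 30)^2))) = 29705312/ 225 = 132023.61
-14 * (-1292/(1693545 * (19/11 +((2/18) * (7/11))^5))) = 4095597148236/662345795386405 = 0.01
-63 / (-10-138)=63 / 148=0.43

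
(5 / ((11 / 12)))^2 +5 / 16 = 58205 / 1936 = 30.06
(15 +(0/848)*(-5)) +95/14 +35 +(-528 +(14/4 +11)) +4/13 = -41533/91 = -456.41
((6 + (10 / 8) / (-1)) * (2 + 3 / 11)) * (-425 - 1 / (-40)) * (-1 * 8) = 1614905 / 44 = 36702.39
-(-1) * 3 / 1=3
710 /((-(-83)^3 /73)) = 51830 /571787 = 0.09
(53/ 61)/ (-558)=-53/ 34038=-0.00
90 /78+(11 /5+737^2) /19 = 28589.11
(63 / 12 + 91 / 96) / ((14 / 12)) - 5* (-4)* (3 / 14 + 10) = 23475 / 112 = 209.60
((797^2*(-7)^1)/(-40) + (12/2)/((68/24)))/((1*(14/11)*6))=831504421/57120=14557.15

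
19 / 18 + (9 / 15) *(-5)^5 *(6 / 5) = -40481 / 18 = -2248.94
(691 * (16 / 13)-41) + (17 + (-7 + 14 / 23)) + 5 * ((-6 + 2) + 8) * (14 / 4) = 266131 / 299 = 890.07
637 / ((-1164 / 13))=-7.11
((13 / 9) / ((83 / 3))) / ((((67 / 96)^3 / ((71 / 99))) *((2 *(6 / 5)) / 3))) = 37806080 / 274596619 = 0.14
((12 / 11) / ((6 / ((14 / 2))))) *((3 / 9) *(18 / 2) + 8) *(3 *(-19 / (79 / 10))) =-7980 / 79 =-101.01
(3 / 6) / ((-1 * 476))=-1 / 952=-0.00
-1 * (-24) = 24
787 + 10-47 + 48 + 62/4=1627/2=813.50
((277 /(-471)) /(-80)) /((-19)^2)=277 /13602480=0.00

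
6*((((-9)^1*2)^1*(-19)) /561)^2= 77976 /34969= 2.23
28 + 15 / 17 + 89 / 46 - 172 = -110405 / 782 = -141.18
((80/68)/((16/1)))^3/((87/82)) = 5125/13677792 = 0.00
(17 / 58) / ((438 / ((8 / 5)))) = 34 / 31755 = 0.00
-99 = -99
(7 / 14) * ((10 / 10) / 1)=1 / 2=0.50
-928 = -928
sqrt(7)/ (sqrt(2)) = sqrt(14)/ 2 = 1.87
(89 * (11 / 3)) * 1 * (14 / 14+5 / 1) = 1958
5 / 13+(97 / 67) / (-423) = 140444 / 368433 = 0.38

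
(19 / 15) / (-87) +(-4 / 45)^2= -0.01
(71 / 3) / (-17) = -1.39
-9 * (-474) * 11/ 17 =46926/ 17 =2760.35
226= 226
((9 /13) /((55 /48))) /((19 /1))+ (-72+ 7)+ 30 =-475043 /13585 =-34.97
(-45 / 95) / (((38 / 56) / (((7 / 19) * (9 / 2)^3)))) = -321489 / 13718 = -23.44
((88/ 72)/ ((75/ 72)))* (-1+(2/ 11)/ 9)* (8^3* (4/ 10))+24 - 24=-794624/ 3375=-235.44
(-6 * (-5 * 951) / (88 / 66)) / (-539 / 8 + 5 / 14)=-44380 / 139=-319.28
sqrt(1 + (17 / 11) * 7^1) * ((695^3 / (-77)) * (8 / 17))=-2685619000 * sqrt(1430) / 14399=-7053100.75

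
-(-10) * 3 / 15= 2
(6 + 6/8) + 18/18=31/4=7.75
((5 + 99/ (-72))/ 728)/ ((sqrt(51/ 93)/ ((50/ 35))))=145 * sqrt(527)/ 346528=0.01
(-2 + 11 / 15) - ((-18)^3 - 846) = 100151 / 15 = 6676.73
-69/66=-23/22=-1.05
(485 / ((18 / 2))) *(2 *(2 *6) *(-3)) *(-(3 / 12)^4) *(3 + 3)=1455 / 16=90.94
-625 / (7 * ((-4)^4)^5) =-625 / 7696581394432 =-0.00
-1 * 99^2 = -9801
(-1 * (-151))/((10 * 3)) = 151/30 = 5.03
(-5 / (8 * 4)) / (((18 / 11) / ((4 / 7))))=-55 / 1008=-0.05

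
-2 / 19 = -0.11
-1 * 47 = -47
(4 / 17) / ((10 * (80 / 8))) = 1 / 425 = 0.00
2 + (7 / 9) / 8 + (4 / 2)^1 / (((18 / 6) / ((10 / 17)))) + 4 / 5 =20131 / 6120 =3.29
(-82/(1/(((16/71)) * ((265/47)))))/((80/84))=-365064/3337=-109.40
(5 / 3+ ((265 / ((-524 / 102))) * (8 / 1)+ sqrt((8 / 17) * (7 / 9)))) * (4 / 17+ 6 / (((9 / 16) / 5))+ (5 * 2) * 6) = -935552800 / 20043+ 11584 * sqrt(238) / 2601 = -46608.58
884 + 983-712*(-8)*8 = 47435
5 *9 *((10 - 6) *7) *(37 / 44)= 11655 / 11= 1059.55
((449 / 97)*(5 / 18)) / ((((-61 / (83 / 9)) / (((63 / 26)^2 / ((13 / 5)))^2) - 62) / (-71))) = 64323545414625 / 44598813538196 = 1.44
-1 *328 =-328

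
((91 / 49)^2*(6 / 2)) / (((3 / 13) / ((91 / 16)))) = 28561 / 112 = 255.01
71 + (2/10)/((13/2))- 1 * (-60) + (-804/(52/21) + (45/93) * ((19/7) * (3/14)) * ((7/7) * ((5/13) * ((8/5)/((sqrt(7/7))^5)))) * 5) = -192.80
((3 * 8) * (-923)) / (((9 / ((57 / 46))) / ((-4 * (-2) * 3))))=-1683552 / 23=-73197.91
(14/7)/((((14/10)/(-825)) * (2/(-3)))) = 1767.86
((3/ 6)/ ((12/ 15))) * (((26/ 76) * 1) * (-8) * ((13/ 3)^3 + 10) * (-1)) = 160355/ 1026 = 156.29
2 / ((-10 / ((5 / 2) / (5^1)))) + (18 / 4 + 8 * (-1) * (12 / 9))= -94 / 15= -6.27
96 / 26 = 48 / 13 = 3.69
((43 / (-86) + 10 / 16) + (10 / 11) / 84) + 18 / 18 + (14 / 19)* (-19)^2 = 493667 / 1848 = 267.14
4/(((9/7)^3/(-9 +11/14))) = -11270/729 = -15.46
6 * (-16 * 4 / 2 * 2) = -384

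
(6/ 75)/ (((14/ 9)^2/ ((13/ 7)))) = 1053/ 17150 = 0.06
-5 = -5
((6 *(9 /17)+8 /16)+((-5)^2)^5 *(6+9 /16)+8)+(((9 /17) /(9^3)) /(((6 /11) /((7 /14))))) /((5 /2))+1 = 64086926.74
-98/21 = -14/3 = -4.67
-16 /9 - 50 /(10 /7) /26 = -731 /234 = -3.12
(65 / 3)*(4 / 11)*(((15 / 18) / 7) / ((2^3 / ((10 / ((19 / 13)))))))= 21125 / 26334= 0.80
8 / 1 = 8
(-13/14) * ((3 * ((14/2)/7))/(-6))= 13/28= 0.46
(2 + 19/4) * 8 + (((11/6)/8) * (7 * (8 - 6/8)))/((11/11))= 12601/192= 65.63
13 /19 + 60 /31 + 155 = 92838 /589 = 157.62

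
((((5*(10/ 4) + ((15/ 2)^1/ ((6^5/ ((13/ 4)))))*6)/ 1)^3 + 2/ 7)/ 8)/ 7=566984784928007/ 16181071183872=35.04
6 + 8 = 14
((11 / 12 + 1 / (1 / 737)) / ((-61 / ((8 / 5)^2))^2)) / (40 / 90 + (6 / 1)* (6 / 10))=388608 / 1209325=0.32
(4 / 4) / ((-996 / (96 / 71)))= -8 / 5893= -0.00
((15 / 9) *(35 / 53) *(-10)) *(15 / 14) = -625 / 53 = -11.79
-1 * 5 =-5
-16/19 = -0.84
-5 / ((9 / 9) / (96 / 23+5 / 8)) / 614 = -4415 / 112976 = -0.04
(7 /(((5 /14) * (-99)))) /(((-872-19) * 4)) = 49 /882090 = 0.00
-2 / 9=-0.22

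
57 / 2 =28.50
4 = 4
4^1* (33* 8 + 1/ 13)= 13732/ 13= 1056.31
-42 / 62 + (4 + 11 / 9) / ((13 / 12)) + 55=71504 / 1209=59.14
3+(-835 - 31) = -863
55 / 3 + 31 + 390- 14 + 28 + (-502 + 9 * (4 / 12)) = -137 / 3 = -45.67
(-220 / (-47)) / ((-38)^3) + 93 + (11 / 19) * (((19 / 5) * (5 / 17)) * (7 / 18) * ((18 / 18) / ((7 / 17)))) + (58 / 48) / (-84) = 20276276101 / 216634656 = 93.60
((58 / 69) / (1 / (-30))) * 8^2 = -37120 / 23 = -1613.91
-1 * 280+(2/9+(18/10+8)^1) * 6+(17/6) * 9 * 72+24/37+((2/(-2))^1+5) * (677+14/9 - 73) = 6724942/1665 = 4039.00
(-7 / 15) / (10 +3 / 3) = -7 / 165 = -0.04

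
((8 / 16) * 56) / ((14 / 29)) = 58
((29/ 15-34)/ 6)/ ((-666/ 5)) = 13/ 324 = 0.04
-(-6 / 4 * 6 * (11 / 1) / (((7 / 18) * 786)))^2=-88209 / 840889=-0.10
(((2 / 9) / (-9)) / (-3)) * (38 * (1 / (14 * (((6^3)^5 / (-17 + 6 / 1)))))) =-209 / 399892329381888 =-0.00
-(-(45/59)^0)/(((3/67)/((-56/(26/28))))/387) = -521239.38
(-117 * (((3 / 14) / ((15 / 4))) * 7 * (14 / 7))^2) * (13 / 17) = -24336 / 425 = -57.26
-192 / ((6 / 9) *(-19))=288 / 19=15.16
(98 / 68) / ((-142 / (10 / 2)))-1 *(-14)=67347 / 4828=13.95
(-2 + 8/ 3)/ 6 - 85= -764/ 9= -84.89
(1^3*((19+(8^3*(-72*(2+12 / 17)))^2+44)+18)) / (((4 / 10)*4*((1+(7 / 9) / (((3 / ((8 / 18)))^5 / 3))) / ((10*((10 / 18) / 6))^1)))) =5757138660.22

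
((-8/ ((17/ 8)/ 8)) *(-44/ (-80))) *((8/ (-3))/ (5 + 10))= 11264/ 3825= 2.94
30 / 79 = 0.38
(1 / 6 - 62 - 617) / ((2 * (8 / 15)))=-20365 / 32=-636.41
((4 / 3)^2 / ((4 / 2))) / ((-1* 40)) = -0.02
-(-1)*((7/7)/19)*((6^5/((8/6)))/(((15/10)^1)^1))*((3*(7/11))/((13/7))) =571536/2717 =210.36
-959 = -959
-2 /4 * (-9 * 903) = 8127 /2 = 4063.50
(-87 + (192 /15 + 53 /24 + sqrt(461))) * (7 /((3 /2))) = -60473 /180 + 14 * sqrt(461) /3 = -235.76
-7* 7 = -49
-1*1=-1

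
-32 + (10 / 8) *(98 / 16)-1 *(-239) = 6869 / 32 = 214.66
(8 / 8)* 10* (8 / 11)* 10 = 800 / 11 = 72.73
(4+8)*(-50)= -600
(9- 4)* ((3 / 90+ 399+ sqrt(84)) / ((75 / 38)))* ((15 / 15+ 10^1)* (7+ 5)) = 3344* sqrt(21) / 5+ 10007756 / 75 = 136501.57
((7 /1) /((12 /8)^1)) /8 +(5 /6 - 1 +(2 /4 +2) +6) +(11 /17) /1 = 1951 /204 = 9.56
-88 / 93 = -0.95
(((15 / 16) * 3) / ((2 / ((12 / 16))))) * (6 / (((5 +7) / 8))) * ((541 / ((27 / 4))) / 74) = 2705 / 592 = 4.57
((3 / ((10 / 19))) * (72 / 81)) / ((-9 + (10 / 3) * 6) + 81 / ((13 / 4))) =988 / 7005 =0.14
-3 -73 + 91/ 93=-6977/ 93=-75.02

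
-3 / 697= -0.00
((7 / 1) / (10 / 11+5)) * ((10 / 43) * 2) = 308 / 559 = 0.55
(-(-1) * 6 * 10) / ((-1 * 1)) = -60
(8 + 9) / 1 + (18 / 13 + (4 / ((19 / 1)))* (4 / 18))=40973 / 2223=18.43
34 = 34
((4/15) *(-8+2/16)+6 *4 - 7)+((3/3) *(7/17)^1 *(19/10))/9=2293/153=14.99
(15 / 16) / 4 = 15 / 64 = 0.23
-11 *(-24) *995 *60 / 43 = 15760800 / 43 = 366530.23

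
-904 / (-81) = 904 / 81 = 11.16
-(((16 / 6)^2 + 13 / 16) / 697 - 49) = 4916891 / 100368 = 48.99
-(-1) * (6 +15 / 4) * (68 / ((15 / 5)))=221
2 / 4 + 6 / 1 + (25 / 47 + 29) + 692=68435 / 94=728.03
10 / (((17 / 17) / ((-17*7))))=-1190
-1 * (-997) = 997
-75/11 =-6.82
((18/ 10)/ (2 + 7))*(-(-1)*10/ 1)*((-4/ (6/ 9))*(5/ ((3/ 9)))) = -180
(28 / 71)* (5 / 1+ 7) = 336 / 71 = 4.73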